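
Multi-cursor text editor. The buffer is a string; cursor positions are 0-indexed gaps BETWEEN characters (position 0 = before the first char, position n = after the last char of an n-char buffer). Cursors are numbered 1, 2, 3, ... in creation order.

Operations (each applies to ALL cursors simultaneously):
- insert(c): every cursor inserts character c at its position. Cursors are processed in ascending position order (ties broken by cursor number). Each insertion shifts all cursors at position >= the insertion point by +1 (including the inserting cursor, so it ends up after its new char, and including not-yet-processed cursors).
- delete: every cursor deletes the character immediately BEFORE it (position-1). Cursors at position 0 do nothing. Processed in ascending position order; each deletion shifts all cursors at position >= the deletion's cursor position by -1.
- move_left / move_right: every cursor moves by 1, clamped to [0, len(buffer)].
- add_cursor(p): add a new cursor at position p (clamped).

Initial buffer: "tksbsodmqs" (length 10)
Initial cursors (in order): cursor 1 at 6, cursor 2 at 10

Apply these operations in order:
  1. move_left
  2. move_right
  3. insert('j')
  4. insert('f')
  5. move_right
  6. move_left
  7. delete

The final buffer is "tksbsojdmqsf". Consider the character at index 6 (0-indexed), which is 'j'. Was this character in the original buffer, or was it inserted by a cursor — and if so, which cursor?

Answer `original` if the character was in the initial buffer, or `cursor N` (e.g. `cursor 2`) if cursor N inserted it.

After op 1 (move_left): buffer="tksbsodmqs" (len 10), cursors c1@5 c2@9, authorship ..........
After op 2 (move_right): buffer="tksbsodmqs" (len 10), cursors c1@6 c2@10, authorship ..........
After op 3 (insert('j')): buffer="tksbsojdmqsj" (len 12), cursors c1@7 c2@12, authorship ......1....2
After op 4 (insert('f')): buffer="tksbsojfdmqsjf" (len 14), cursors c1@8 c2@14, authorship ......11....22
After op 5 (move_right): buffer="tksbsojfdmqsjf" (len 14), cursors c1@9 c2@14, authorship ......11....22
After op 6 (move_left): buffer="tksbsojfdmqsjf" (len 14), cursors c1@8 c2@13, authorship ......11....22
After op 7 (delete): buffer="tksbsojdmqsf" (len 12), cursors c1@7 c2@11, authorship ......1....2
Authorship (.=original, N=cursor N): . . . . . . 1 . . . . 2
Index 6: author = 1

Answer: cursor 1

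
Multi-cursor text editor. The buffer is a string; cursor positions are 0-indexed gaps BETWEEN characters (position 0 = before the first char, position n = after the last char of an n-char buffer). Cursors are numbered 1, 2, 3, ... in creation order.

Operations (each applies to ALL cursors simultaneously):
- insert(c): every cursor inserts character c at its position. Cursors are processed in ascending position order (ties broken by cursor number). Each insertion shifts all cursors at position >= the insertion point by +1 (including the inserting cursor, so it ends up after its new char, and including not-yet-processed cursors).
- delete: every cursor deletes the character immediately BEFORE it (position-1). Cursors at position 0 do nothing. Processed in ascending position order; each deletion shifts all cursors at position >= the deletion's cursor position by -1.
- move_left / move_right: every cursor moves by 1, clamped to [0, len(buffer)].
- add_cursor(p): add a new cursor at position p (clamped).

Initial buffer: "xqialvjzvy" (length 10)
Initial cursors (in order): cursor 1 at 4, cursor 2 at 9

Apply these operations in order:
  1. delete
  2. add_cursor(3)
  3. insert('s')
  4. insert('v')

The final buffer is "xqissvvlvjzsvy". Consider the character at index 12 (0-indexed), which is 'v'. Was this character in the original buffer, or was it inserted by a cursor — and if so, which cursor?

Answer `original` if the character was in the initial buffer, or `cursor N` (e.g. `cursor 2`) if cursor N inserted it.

After op 1 (delete): buffer="xqilvjzy" (len 8), cursors c1@3 c2@7, authorship ........
After op 2 (add_cursor(3)): buffer="xqilvjzy" (len 8), cursors c1@3 c3@3 c2@7, authorship ........
After op 3 (insert('s')): buffer="xqisslvjzsy" (len 11), cursors c1@5 c3@5 c2@10, authorship ...13....2.
After op 4 (insert('v')): buffer="xqissvvlvjzsvy" (len 14), cursors c1@7 c3@7 c2@13, authorship ...1313....22.
Authorship (.=original, N=cursor N): . . . 1 3 1 3 . . . . 2 2 .
Index 12: author = 2

Answer: cursor 2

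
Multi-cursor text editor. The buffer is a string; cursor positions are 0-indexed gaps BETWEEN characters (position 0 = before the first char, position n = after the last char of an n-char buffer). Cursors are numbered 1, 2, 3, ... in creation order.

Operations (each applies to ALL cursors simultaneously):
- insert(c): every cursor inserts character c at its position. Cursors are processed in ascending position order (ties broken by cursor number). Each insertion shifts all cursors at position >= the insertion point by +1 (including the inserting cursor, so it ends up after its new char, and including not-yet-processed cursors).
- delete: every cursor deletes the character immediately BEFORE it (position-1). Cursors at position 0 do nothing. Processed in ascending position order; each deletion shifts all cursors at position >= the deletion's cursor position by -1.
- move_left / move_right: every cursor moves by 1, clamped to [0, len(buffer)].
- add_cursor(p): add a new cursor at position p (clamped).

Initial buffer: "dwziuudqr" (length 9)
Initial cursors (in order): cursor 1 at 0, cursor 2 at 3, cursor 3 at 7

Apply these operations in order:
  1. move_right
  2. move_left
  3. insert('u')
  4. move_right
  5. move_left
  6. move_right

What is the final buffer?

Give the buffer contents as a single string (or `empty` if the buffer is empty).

Answer: udwzuiuuduqr

Derivation:
After op 1 (move_right): buffer="dwziuudqr" (len 9), cursors c1@1 c2@4 c3@8, authorship .........
After op 2 (move_left): buffer="dwziuudqr" (len 9), cursors c1@0 c2@3 c3@7, authorship .........
After op 3 (insert('u')): buffer="udwzuiuuduqr" (len 12), cursors c1@1 c2@5 c3@10, authorship 1...2....3..
After op 4 (move_right): buffer="udwzuiuuduqr" (len 12), cursors c1@2 c2@6 c3@11, authorship 1...2....3..
After op 5 (move_left): buffer="udwzuiuuduqr" (len 12), cursors c1@1 c2@5 c3@10, authorship 1...2....3..
After op 6 (move_right): buffer="udwzuiuuduqr" (len 12), cursors c1@2 c2@6 c3@11, authorship 1...2....3..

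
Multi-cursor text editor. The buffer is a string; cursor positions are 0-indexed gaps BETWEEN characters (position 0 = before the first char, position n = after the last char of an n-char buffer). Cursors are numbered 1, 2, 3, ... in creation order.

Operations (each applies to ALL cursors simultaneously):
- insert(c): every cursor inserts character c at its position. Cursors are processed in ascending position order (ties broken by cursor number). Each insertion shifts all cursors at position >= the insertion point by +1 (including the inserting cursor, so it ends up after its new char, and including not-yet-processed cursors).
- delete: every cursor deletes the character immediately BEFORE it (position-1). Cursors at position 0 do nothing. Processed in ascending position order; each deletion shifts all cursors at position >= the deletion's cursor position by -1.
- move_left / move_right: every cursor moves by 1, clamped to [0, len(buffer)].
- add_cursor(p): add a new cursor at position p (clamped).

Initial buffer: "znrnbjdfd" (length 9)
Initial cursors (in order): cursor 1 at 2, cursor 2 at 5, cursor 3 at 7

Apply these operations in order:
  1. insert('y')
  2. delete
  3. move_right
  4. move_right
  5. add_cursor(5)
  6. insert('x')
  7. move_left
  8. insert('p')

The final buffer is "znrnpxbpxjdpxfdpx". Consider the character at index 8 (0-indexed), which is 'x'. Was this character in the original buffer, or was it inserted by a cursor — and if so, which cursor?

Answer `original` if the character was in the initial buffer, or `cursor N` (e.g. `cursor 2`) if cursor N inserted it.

After op 1 (insert('y')): buffer="znyrnbyjdyfd" (len 12), cursors c1@3 c2@7 c3@10, authorship ..1...2..3..
After op 2 (delete): buffer="znrnbjdfd" (len 9), cursors c1@2 c2@5 c3@7, authorship .........
After op 3 (move_right): buffer="znrnbjdfd" (len 9), cursors c1@3 c2@6 c3@8, authorship .........
After op 4 (move_right): buffer="znrnbjdfd" (len 9), cursors c1@4 c2@7 c3@9, authorship .........
After op 5 (add_cursor(5)): buffer="znrnbjdfd" (len 9), cursors c1@4 c4@5 c2@7 c3@9, authorship .........
After op 6 (insert('x')): buffer="znrnxbxjdxfdx" (len 13), cursors c1@5 c4@7 c2@10 c3@13, authorship ....1.4..2..3
After op 7 (move_left): buffer="znrnxbxjdxfdx" (len 13), cursors c1@4 c4@6 c2@9 c3@12, authorship ....1.4..2..3
After op 8 (insert('p')): buffer="znrnpxbpxjdpxfdpx" (len 17), cursors c1@5 c4@8 c2@12 c3@16, authorship ....11.44..22..33
Authorship (.=original, N=cursor N): . . . . 1 1 . 4 4 . . 2 2 . . 3 3
Index 8: author = 4

Answer: cursor 4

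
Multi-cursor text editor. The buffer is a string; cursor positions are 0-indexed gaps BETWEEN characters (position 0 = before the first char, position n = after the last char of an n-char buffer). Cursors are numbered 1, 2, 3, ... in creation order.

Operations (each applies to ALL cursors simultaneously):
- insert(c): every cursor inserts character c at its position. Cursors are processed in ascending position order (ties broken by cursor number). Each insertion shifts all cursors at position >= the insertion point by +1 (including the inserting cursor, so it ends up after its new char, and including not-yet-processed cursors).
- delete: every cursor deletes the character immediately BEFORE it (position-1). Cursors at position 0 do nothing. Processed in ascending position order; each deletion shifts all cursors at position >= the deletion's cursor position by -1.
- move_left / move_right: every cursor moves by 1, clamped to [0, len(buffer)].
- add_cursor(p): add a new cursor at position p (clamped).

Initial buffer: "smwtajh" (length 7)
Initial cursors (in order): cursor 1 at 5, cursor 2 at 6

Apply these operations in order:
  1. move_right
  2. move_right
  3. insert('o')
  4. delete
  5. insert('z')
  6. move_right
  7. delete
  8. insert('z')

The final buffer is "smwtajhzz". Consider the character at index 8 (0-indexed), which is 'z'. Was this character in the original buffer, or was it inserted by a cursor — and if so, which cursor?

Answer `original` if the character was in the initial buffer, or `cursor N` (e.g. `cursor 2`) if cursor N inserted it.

Answer: cursor 2

Derivation:
After op 1 (move_right): buffer="smwtajh" (len 7), cursors c1@6 c2@7, authorship .......
After op 2 (move_right): buffer="smwtajh" (len 7), cursors c1@7 c2@7, authorship .......
After op 3 (insert('o')): buffer="smwtajhoo" (len 9), cursors c1@9 c2@9, authorship .......12
After op 4 (delete): buffer="smwtajh" (len 7), cursors c1@7 c2@7, authorship .......
After op 5 (insert('z')): buffer="smwtajhzz" (len 9), cursors c1@9 c2@9, authorship .......12
After op 6 (move_right): buffer="smwtajhzz" (len 9), cursors c1@9 c2@9, authorship .......12
After op 7 (delete): buffer="smwtajh" (len 7), cursors c1@7 c2@7, authorship .......
After op 8 (insert('z')): buffer="smwtajhzz" (len 9), cursors c1@9 c2@9, authorship .......12
Authorship (.=original, N=cursor N): . . . . . . . 1 2
Index 8: author = 2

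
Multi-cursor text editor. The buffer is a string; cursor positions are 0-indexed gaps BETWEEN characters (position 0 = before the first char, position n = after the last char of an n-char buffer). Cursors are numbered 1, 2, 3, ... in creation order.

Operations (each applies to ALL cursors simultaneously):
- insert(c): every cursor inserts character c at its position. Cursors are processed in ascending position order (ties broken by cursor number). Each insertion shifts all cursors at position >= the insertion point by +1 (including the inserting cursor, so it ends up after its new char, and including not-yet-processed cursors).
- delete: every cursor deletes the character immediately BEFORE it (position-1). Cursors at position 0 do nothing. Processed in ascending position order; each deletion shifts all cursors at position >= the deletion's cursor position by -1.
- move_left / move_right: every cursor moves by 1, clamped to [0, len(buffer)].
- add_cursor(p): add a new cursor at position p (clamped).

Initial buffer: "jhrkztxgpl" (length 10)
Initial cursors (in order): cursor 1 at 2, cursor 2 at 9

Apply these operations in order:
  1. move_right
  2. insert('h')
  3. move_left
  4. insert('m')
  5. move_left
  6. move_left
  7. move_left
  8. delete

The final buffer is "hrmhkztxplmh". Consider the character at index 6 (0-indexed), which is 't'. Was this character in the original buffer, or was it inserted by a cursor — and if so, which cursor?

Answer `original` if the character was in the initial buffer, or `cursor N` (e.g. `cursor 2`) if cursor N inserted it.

Answer: original

Derivation:
After op 1 (move_right): buffer="jhrkztxgpl" (len 10), cursors c1@3 c2@10, authorship ..........
After op 2 (insert('h')): buffer="jhrhkztxgplh" (len 12), cursors c1@4 c2@12, authorship ...1.......2
After op 3 (move_left): buffer="jhrhkztxgplh" (len 12), cursors c1@3 c2@11, authorship ...1.......2
After op 4 (insert('m')): buffer="jhrmhkztxgplmh" (len 14), cursors c1@4 c2@13, authorship ...11.......22
After op 5 (move_left): buffer="jhrmhkztxgplmh" (len 14), cursors c1@3 c2@12, authorship ...11.......22
After op 6 (move_left): buffer="jhrmhkztxgplmh" (len 14), cursors c1@2 c2@11, authorship ...11.......22
After op 7 (move_left): buffer="jhrmhkztxgplmh" (len 14), cursors c1@1 c2@10, authorship ...11.......22
After op 8 (delete): buffer="hrmhkztxplmh" (len 12), cursors c1@0 c2@8, authorship ..11......22
Authorship (.=original, N=cursor N): . . 1 1 . . . . . . 2 2
Index 6: author = original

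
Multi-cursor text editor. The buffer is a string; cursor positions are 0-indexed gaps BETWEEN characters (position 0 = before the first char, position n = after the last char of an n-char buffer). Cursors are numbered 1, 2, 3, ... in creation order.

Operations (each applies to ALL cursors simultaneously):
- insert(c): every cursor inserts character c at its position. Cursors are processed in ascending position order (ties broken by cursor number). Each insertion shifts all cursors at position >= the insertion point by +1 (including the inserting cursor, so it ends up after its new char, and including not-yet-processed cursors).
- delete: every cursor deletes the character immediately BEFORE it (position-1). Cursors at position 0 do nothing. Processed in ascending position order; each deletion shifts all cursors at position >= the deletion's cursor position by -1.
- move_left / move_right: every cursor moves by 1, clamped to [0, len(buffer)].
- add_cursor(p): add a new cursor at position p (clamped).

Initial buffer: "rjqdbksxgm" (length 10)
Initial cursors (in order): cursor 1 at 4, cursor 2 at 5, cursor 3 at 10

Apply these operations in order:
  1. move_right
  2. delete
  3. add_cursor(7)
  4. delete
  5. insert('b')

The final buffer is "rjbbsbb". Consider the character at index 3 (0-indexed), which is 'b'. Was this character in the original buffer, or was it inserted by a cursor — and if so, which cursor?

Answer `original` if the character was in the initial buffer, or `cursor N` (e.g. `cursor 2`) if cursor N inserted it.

Answer: cursor 2

Derivation:
After op 1 (move_right): buffer="rjqdbksxgm" (len 10), cursors c1@5 c2@6 c3@10, authorship ..........
After op 2 (delete): buffer="rjqdsxg" (len 7), cursors c1@4 c2@4 c3@7, authorship .......
After op 3 (add_cursor(7)): buffer="rjqdsxg" (len 7), cursors c1@4 c2@4 c3@7 c4@7, authorship .......
After op 4 (delete): buffer="rjs" (len 3), cursors c1@2 c2@2 c3@3 c4@3, authorship ...
After op 5 (insert('b')): buffer="rjbbsbb" (len 7), cursors c1@4 c2@4 c3@7 c4@7, authorship ..12.34
Authorship (.=original, N=cursor N): . . 1 2 . 3 4
Index 3: author = 2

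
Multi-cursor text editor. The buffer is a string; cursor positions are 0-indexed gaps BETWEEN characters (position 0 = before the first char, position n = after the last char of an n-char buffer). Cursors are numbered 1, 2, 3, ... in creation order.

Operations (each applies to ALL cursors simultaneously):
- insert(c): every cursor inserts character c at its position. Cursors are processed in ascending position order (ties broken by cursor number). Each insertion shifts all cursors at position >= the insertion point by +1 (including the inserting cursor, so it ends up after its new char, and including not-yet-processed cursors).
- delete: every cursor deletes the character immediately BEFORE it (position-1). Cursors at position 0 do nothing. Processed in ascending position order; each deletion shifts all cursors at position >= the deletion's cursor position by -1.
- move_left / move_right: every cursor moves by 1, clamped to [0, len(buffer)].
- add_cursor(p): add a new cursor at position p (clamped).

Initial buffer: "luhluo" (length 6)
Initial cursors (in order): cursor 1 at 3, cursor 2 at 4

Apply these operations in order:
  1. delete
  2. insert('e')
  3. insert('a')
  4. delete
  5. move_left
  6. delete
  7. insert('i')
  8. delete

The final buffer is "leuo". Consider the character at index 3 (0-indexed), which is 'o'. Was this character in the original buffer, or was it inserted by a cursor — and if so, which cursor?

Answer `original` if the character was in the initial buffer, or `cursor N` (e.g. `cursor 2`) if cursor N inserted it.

After op 1 (delete): buffer="luuo" (len 4), cursors c1@2 c2@2, authorship ....
After op 2 (insert('e')): buffer="lueeuo" (len 6), cursors c1@4 c2@4, authorship ..12..
After op 3 (insert('a')): buffer="lueeaauo" (len 8), cursors c1@6 c2@6, authorship ..1212..
After op 4 (delete): buffer="lueeuo" (len 6), cursors c1@4 c2@4, authorship ..12..
After op 5 (move_left): buffer="lueeuo" (len 6), cursors c1@3 c2@3, authorship ..12..
After op 6 (delete): buffer="leuo" (len 4), cursors c1@1 c2@1, authorship .2..
After op 7 (insert('i')): buffer="liieuo" (len 6), cursors c1@3 c2@3, authorship .122..
After op 8 (delete): buffer="leuo" (len 4), cursors c1@1 c2@1, authorship .2..
Authorship (.=original, N=cursor N): . 2 . .
Index 3: author = original

Answer: original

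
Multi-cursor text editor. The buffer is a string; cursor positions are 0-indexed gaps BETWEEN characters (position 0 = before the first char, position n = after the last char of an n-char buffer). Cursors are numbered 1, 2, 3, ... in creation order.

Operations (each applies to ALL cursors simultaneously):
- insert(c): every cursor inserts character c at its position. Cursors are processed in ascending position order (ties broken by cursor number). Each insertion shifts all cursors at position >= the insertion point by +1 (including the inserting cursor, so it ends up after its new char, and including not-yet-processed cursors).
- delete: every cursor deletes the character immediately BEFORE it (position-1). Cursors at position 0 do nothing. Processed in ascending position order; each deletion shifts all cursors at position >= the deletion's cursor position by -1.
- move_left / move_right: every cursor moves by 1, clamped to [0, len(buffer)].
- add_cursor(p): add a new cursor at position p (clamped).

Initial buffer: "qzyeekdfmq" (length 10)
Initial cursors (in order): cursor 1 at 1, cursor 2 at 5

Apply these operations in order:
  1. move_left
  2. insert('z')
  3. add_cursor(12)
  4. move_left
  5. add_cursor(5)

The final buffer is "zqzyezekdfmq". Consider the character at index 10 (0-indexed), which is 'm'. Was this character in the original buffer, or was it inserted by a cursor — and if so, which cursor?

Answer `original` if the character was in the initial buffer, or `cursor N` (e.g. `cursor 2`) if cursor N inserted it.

After op 1 (move_left): buffer="qzyeekdfmq" (len 10), cursors c1@0 c2@4, authorship ..........
After op 2 (insert('z')): buffer="zqzyezekdfmq" (len 12), cursors c1@1 c2@6, authorship 1....2......
After op 3 (add_cursor(12)): buffer="zqzyezekdfmq" (len 12), cursors c1@1 c2@6 c3@12, authorship 1....2......
After op 4 (move_left): buffer="zqzyezekdfmq" (len 12), cursors c1@0 c2@5 c3@11, authorship 1....2......
After op 5 (add_cursor(5)): buffer="zqzyezekdfmq" (len 12), cursors c1@0 c2@5 c4@5 c3@11, authorship 1....2......
Authorship (.=original, N=cursor N): 1 . . . . 2 . . . . . .
Index 10: author = original

Answer: original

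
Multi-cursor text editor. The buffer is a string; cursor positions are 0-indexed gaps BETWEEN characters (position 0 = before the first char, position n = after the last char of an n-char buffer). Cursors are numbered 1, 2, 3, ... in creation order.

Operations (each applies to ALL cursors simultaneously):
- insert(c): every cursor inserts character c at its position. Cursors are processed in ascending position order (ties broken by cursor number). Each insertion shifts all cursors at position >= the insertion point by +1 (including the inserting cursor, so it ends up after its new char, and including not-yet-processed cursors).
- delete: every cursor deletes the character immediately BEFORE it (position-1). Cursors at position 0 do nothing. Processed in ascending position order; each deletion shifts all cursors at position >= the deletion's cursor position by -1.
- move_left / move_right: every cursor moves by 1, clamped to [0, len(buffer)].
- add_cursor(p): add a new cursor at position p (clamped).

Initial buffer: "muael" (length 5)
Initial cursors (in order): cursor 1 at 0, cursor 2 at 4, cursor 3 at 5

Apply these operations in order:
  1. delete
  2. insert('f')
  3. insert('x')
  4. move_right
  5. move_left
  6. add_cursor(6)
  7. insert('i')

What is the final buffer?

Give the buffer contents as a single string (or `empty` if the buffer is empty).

After op 1 (delete): buffer="mua" (len 3), cursors c1@0 c2@3 c3@3, authorship ...
After op 2 (insert('f')): buffer="fmuaff" (len 6), cursors c1@1 c2@6 c3@6, authorship 1...23
After op 3 (insert('x')): buffer="fxmuaffxx" (len 9), cursors c1@2 c2@9 c3@9, authorship 11...2323
After op 4 (move_right): buffer="fxmuaffxx" (len 9), cursors c1@3 c2@9 c3@9, authorship 11...2323
After op 5 (move_left): buffer="fxmuaffxx" (len 9), cursors c1@2 c2@8 c3@8, authorship 11...2323
After op 6 (add_cursor(6)): buffer="fxmuaffxx" (len 9), cursors c1@2 c4@6 c2@8 c3@8, authorship 11...2323
After op 7 (insert('i')): buffer="fximuafifxiix" (len 13), cursors c1@3 c4@8 c2@12 c3@12, authorship 111...2432233

Answer: fximuafifxiix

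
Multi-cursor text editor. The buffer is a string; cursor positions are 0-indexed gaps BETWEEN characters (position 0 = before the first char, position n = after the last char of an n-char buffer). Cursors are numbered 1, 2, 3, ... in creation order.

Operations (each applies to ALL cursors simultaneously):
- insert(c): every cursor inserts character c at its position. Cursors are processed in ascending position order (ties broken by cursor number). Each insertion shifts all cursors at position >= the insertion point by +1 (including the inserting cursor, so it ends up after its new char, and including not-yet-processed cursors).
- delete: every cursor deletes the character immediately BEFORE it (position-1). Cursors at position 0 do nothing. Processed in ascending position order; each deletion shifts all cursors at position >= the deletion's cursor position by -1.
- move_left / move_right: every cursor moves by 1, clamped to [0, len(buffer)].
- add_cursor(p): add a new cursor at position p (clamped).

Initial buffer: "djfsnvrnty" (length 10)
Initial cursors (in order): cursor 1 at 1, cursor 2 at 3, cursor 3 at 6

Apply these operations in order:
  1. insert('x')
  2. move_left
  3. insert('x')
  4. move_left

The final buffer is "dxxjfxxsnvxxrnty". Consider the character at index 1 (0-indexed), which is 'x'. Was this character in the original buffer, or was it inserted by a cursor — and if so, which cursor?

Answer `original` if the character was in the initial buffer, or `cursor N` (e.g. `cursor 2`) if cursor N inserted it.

Answer: cursor 1

Derivation:
After op 1 (insert('x')): buffer="dxjfxsnvxrnty" (len 13), cursors c1@2 c2@5 c3@9, authorship .1..2...3....
After op 2 (move_left): buffer="dxjfxsnvxrnty" (len 13), cursors c1@1 c2@4 c3@8, authorship .1..2...3....
After op 3 (insert('x')): buffer="dxxjfxxsnvxxrnty" (len 16), cursors c1@2 c2@6 c3@11, authorship .11..22...33....
After op 4 (move_left): buffer="dxxjfxxsnvxxrnty" (len 16), cursors c1@1 c2@5 c3@10, authorship .11..22...33....
Authorship (.=original, N=cursor N): . 1 1 . . 2 2 . . . 3 3 . . . .
Index 1: author = 1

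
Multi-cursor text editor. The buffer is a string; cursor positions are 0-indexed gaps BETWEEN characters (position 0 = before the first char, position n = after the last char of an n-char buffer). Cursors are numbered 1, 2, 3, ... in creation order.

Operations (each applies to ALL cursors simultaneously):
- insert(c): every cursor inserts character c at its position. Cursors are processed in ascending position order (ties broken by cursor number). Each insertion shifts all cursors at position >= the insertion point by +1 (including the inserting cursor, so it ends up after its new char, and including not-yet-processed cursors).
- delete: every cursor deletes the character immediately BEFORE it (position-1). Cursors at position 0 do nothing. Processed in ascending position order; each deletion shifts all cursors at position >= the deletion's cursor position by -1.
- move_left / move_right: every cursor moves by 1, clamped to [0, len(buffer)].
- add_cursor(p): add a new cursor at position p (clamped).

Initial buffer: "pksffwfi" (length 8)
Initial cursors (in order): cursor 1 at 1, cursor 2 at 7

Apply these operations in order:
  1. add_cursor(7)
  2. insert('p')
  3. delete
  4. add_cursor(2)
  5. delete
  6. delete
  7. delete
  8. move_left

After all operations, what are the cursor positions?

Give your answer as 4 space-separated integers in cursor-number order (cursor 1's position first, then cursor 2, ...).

Answer: 0 0 0 0

Derivation:
After op 1 (add_cursor(7)): buffer="pksffwfi" (len 8), cursors c1@1 c2@7 c3@7, authorship ........
After op 2 (insert('p')): buffer="ppksffwfppi" (len 11), cursors c1@2 c2@10 c3@10, authorship .1......23.
After op 3 (delete): buffer="pksffwfi" (len 8), cursors c1@1 c2@7 c3@7, authorship ........
After op 4 (add_cursor(2)): buffer="pksffwfi" (len 8), cursors c1@1 c4@2 c2@7 c3@7, authorship ........
After op 5 (delete): buffer="sffi" (len 4), cursors c1@0 c4@0 c2@3 c3@3, authorship ....
After op 6 (delete): buffer="si" (len 2), cursors c1@0 c4@0 c2@1 c3@1, authorship ..
After op 7 (delete): buffer="i" (len 1), cursors c1@0 c2@0 c3@0 c4@0, authorship .
After op 8 (move_left): buffer="i" (len 1), cursors c1@0 c2@0 c3@0 c4@0, authorship .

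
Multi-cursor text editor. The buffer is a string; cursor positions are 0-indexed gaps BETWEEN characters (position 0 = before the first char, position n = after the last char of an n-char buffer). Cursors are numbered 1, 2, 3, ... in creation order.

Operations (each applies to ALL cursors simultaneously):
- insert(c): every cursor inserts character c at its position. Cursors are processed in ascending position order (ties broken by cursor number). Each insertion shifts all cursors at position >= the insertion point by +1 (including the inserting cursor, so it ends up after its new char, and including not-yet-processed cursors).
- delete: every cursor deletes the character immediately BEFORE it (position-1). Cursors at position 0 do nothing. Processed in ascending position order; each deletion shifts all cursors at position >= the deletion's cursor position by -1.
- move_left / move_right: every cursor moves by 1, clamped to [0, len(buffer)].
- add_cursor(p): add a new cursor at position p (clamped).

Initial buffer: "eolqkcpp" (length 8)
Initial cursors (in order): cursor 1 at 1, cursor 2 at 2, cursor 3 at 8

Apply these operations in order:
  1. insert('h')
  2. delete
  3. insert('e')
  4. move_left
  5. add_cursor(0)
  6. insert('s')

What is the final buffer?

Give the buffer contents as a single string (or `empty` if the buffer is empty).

Answer: seseoselqkcppse

Derivation:
After op 1 (insert('h')): buffer="ehohlqkcpph" (len 11), cursors c1@2 c2@4 c3@11, authorship .1.2......3
After op 2 (delete): buffer="eolqkcpp" (len 8), cursors c1@1 c2@2 c3@8, authorship ........
After op 3 (insert('e')): buffer="eeoelqkcppe" (len 11), cursors c1@2 c2@4 c3@11, authorship .1.2......3
After op 4 (move_left): buffer="eeoelqkcppe" (len 11), cursors c1@1 c2@3 c3@10, authorship .1.2......3
After op 5 (add_cursor(0)): buffer="eeoelqkcppe" (len 11), cursors c4@0 c1@1 c2@3 c3@10, authorship .1.2......3
After op 6 (insert('s')): buffer="seseoselqkcppse" (len 15), cursors c4@1 c1@3 c2@6 c3@14, authorship 4.11.22......33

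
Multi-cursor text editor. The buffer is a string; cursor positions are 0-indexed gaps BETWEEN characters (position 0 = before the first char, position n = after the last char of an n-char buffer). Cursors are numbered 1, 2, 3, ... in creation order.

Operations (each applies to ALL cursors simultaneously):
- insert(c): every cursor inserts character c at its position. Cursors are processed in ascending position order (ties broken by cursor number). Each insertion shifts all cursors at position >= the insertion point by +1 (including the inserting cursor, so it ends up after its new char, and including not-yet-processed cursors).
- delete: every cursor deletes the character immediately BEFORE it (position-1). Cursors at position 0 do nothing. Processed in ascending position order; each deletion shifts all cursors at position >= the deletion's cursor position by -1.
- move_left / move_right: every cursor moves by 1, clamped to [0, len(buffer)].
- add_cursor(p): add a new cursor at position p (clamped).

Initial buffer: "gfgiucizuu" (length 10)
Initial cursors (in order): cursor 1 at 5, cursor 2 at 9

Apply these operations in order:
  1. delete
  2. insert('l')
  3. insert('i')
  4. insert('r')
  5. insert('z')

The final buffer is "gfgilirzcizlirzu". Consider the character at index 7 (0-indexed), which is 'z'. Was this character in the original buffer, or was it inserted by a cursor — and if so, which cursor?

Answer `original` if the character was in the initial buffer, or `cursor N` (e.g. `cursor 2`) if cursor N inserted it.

Answer: cursor 1

Derivation:
After op 1 (delete): buffer="gfgicizu" (len 8), cursors c1@4 c2@7, authorship ........
After op 2 (insert('l')): buffer="gfgilcizlu" (len 10), cursors c1@5 c2@9, authorship ....1...2.
After op 3 (insert('i')): buffer="gfgilicizliu" (len 12), cursors c1@6 c2@11, authorship ....11...22.
After op 4 (insert('r')): buffer="gfgilircizliru" (len 14), cursors c1@7 c2@13, authorship ....111...222.
After op 5 (insert('z')): buffer="gfgilirzcizlirzu" (len 16), cursors c1@8 c2@15, authorship ....1111...2222.
Authorship (.=original, N=cursor N): . . . . 1 1 1 1 . . . 2 2 2 2 .
Index 7: author = 1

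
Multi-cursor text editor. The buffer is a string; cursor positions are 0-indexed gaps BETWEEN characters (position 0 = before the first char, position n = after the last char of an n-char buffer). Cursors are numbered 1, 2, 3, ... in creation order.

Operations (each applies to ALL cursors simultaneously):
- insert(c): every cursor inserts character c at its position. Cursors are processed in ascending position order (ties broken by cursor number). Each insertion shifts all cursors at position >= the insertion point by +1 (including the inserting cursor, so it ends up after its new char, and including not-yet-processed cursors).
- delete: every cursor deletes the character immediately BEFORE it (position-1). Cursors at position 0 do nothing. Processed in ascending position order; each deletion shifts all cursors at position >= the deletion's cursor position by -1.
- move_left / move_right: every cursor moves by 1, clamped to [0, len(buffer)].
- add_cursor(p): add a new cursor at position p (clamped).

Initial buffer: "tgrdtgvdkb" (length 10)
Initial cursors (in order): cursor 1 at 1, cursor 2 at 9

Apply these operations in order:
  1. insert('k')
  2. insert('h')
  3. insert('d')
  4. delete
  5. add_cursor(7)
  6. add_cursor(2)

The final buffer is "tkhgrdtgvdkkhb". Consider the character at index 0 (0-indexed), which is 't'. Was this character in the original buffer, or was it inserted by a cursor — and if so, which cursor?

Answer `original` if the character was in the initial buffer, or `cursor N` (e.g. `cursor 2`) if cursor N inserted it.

After op 1 (insert('k')): buffer="tkgrdtgvdkkb" (len 12), cursors c1@2 c2@11, authorship .1........2.
After op 2 (insert('h')): buffer="tkhgrdtgvdkkhb" (len 14), cursors c1@3 c2@13, authorship .11........22.
After op 3 (insert('d')): buffer="tkhdgrdtgvdkkhdb" (len 16), cursors c1@4 c2@15, authorship .111........222.
After op 4 (delete): buffer="tkhgrdtgvdkkhb" (len 14), cursors c1@3 c2@13, authorship .11........22.
After op 5 (add_cursor(7)): buffer="tkhgrdtgvdkkhb" (len 14), cursors c1@3 c3@7 c2@13, authorship .11........22.
After op 6 (add_cursor(2)): buffer="tkhgrdtgvdkkhb" (len 14), cursors c4@2 c1@3 c3@7 c2@13, authorship .11........22.
Authorship (.=original, N=cursor N): . 1 1 . . . . . . . . 2 2 .
Index 0: author = original

Answer: original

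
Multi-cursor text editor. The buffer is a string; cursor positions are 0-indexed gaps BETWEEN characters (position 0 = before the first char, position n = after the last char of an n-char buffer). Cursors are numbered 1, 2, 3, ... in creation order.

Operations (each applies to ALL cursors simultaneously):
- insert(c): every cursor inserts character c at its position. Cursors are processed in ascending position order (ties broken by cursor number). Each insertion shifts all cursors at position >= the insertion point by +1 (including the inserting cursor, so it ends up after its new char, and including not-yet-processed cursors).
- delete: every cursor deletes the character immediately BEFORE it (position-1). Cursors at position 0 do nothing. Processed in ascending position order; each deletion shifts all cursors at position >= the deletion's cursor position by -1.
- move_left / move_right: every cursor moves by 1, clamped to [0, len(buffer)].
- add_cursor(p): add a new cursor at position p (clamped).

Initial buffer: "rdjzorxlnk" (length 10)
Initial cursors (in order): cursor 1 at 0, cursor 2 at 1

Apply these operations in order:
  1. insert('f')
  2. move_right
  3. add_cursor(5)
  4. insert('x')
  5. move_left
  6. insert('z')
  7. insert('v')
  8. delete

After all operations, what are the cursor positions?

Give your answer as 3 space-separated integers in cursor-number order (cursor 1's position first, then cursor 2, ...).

After op 1 (insert('f')): buffer="frfdjzorxlnk" (len 12), cursors c1@1 c2@3, authorship 1.2.........
After op 2 (move_right): buffer="frfdjzorxlnk" (len 12), cursors c1@2 c2@4, authorship 1.2.........
After op 3 (add_cursor(5)): buffer="frfdjzorxlnk" (len 12), cursors c1@2 c2@4 c3@5, authorship 1.2.........
After op 4 (insert('x')): buffer="frxfdxjxzorxlnk" (len 15), cursors c1@3 c2@6 c3@8, authorship 1.12.2.3.......
After op 5 (move_left): buffer="frxfdxjxzorxlnk" (len 15), cursors c1@2 c2@5 c3@7, authorship 1.12.2.3.......
After op 6 (insert('z')): buffer="frzxfdzxjzxzorxlnk" (len 18), cursors c1@3 c2@7 c3@10, authorship 1.112.22.33.......
After op 7 (insert('v')): buffer="frzvxfdzvxjzvxzorxlnk" (len 21), cursors c1@4 c2@9 c3@13, authorship 1.1112.222.333.......
After op 8 (delete): buffer="frzxfdzxjzxzorxlnk" (len 18), cursors c1@3 c2@7 c3@10, authorship 1.112.22.33.......

Answer: 3 7 10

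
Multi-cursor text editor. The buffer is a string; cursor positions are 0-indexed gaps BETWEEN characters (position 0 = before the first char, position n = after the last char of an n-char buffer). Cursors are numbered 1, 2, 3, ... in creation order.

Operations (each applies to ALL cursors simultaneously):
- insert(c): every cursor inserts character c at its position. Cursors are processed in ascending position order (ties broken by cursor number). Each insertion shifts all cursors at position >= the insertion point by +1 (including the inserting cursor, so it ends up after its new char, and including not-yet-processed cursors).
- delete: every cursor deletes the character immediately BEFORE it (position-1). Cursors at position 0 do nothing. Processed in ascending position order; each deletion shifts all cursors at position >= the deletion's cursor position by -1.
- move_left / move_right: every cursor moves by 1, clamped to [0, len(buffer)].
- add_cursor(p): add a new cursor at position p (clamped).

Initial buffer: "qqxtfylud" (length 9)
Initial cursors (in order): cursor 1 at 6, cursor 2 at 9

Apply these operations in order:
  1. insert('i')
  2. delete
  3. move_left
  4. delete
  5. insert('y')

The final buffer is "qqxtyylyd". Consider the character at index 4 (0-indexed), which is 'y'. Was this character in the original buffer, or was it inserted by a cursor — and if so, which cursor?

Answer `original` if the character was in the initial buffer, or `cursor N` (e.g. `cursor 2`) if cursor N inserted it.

Answer: cursor 1

Derivation:
After op 1 (insert('i')): buffer="qqxtfyiludi" (len 11), cursors c1@7 c2@11, authorship ......1...2
After op 2 (delete): buffer="qqxtfylud" (len 9), cursors c1@6 c2@9, authorship .........
After op 3 (move_left): buffer="qqxtfylud" (len 9), cursors c1@5 c2@8, authorship .........
After op 4 (delete): buffer="qqxtyld" (len 7), cursors c1@4 c2@6, authorship .......
After op 5 (insert('y')): buffer="qqxtyylyd" (len 9), cursors c1@5 c2@8, authorship ....1..2.
Authorship (.=original, N=cursor N): . . . . 1 . . 2 .
Index 4: author = 1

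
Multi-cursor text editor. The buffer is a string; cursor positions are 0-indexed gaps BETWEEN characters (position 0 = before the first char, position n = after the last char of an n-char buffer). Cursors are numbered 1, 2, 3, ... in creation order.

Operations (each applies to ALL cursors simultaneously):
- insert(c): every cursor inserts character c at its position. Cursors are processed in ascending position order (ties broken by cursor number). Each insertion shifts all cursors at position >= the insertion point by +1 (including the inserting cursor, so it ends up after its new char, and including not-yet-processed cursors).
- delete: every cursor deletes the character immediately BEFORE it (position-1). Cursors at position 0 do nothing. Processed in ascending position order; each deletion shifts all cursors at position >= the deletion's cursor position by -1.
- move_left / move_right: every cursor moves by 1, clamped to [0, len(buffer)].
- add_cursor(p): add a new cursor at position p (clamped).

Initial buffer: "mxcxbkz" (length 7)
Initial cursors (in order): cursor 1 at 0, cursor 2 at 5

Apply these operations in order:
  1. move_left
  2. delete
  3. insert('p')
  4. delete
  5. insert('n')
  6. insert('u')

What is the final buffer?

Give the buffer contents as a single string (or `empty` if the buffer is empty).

Answer: numxcnubkz

Derivation:
After op 1 (move_left): buffer="mxcxbkz" (len 7), cursors c1@0 c2@4, authorship .......
After op 2 (delete): buffer="mxcbkz" (len 6), cursors c1@0 c2@3, authorship ......
After op 3 (insert('p')): buffer="pmxcpbkz" (len 8), cursors c1@1 c2@5, authorship 1...2...
After op 4 (delete): buffer="mxcbkz" (len 6), cursors c1@0 c2@3, authorship ......
After op 5 (insert('n')): buffer="nmxcnbkz" (len 8), cursors c1@1 c2@5, authorship 1...2...
After op 6 (insert('u')): buffer="numxcnubkz" (len 10), cursors c1@2 c2@7, authorship 11...22...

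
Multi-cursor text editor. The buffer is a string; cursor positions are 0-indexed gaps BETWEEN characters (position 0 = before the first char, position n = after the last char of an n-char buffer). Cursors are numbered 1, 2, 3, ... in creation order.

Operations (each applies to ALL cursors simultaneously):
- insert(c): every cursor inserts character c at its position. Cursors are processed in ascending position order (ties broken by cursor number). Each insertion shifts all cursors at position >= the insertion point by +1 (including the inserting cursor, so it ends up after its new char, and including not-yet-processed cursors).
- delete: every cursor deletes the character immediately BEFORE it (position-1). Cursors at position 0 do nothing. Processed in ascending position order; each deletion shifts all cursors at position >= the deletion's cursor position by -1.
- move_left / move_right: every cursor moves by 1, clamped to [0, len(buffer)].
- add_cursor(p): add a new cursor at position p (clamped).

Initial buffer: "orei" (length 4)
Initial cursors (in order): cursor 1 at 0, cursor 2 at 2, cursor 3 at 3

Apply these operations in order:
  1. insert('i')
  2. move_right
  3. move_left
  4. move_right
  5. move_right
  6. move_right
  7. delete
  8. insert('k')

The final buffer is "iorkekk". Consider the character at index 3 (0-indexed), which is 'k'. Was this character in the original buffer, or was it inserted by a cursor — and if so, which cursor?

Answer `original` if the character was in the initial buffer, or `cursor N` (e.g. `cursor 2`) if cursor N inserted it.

Answer: cursor 1

Derivation:
After op 1 (insert('i')): buffer="iorieii" (len 7), cursors c1@1 c2@4 c3@6, authorship 1..2.3.
After op 2 (move_right): buffer="iorieii" (len 7), cursors c1@2 c2@5 c3@7, authorship 1..2.3.
After op 3 (move_left): buffer="iorieii" (len 7), cursors c1@1 c2@4 c3@6, authorship 1..2.3.
After op 4 (move_right): buffer="iorieii" (len 7), cursors c1@2 c2@5 c3@7, authorship 1..2.3.
After op 5 (move_right): buffer="iorieii" (len 7), cursors c1@3 c2@6 c3@7, authorship 1..2.3.
After op 6 (move_right): buffer="iorieii" (len 7), cursors c1@4 c2@7 c3@7, authorship 1..2.3.
After op 7 (delete): buffer="iore" (len 4), cursors c1@3 c2@4 c3@4, authorship 1...
After op 8 (insert('k')): buffer="iorkekk" (len 7), cursors c1@4 c2@7 c3@7, authorship 1..1.23
Authorship (.=original, N=cursor N): 1 . . 1 . 2 3
Index 3: author = 1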